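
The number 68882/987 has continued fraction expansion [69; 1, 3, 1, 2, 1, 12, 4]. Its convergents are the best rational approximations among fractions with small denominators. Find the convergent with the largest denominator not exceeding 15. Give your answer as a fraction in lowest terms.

List convergents until the denominator exceeds the bound:
a_0 = 69: 69/1  (≤ bound)
a_1 = 1: 70/1  (≤ bound)
a_2 = 3: 279/4  (≤ bound)
a_3 = 1: 349/5  (≤ bound)
a_4 = 2: 977/14  (≤ bound)
a_5 = 1: 1326/19  (> 15, stop)

977/14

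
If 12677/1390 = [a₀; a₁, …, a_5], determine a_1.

Repeatedly divide and take the remainder:
12677 = 9·1390 + 167, so a_0 = 9
1390 = 8·167 + 54, so a_1 = 8

8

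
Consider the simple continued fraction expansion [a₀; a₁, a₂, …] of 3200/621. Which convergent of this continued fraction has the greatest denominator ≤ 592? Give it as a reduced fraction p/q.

1381/268

a_0 = 5: 5/1  (≤ bound)
a_1 = 6: 31/6  (≤ bound)
a_2 = 1: 36/7  (≤ bound)
a_3 = 1: 67/13  (≤ bound)
a_4 = 6: 438/85  (≤ bound)
a_5 = 3: 1381/268  (≤ bound)
a_6 = 2: 3200/621  (> 592, stop)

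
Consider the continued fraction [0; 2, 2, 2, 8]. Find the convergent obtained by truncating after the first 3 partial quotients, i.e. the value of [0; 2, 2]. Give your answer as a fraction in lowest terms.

Starting at the tail and folding back:
Start with 2.
2 + 1/(2/1) = 2 + 1/2 = 5/2
0 + 1/(5/2) = 0 + 2/5 = 2/5

2/5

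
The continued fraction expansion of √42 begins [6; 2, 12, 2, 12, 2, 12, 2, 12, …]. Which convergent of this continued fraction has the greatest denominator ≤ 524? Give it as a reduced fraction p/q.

a_0 = 6: 6/1  (≤ bound)
a_1 = 2: 13/2  (≤ bound)
a_2 = 12: 162/25  (≤ bound)
a_3 = 2: 337/52  (≤ bound)
a_4 = 12: 4206/649  (> 524, stop)

337/52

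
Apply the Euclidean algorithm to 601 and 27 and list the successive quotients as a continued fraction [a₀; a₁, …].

[22; 3, 1, 6]

601 = 22·27 + 7, so a_0 = 22
27 = 3·7 + 6, so a_1 = 3
7 = 1·6 + 1, so a_2 = 1
6 = 6·1 + 0, so a_3 = 6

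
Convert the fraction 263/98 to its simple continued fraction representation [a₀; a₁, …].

[2; 1, 2, 6, 5]

⌊263/98⌋ = 2, remainder 67
⌊98/67⌋ = 1, remainder 31
⌊67/31⌋ = 2, remainder 5
⌊31/5⌋ = 6, remainder 1
⌊5/1⌋ = 5, remainder 0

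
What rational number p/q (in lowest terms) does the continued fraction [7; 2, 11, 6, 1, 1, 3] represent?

a_0 = 7: 7/1
a_1 = 2: 15/2
a_2 = 11: 172/23
a_3 = 6: 1047/140
a_4 = 1: 1219/163
a_5 = 1: 2266/303
a_6 = 3: 8017/1072

8017/1072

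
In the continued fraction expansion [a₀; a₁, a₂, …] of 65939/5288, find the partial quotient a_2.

Repeatedly divide and take the remainder:
⌊65939/5288⌋ = 12, remainder 2483
⌊5288/2483⌋ = 2, remainder 322
⌊2483/322⌋ = 7, remainder 229

7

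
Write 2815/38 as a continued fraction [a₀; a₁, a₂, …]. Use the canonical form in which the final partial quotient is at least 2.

[74; 12, 1, 2]

⌊2815/38⌋ = 74, remainder 3
⌊38/3⌋ = 12, remainder 2
⌊3/2⌋ = 1, remainder 1
⌊2/1⌋ = 2, remainder 0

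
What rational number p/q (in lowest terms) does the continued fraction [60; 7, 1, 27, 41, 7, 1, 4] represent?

a_0 = 60: 60/1
a_1 = 7: 421/7
a_2 = 1: 481/8
a_3 = 27: 13408/223
a_4 = 41: 550209/9151
a_5 = 7: 3864871/64280
a_6 = 1: 4415080/73431
a_7 = 4: 21525191/358004

21525191/358004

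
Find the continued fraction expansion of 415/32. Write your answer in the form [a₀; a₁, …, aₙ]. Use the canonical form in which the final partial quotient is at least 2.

[12; 1, 31]

Apply division with remainder until the remainder is 0:
⌊415/32⌋ = 12, remainder 31
⌊32/31⌋ = 1, remainder 1
⌊31/1⌋ = 31, remainder 0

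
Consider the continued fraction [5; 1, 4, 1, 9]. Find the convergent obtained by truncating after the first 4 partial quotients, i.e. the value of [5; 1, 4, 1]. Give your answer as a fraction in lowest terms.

a_0 = 5: 5/1
a_1 = 1: 6/1
a_2 = 4: 29/5
a_3 = 1: 35/6

35/6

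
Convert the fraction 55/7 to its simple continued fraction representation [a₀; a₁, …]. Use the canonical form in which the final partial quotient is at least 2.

[7; 1, 6]

⌊55/7⌋ = 7, remainder 6
⌊7/6⌋ = 1, remainder 1
⌊6/1⌋ = 6, remainder 0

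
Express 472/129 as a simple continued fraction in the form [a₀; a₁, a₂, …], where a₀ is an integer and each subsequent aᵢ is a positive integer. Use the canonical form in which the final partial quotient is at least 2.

Apply division with remainder until the remainder is 0:
472 ÷ 129 → quotient 3, remainder 85
129 ÷ 85 → quotient 1, remainder 44
85 ÷ 44 → quotient 1, remainder 41
44 ÷ 41 → quotient 1, remainder 3
41 ÷ 3 → quotient 13, remainder 2
3 ÷ 2 → quotient 1, remainder 1
2 ÷ 1 → quotient 2, remainder 0

[3; 1, 1, 1, 13, 1, 2]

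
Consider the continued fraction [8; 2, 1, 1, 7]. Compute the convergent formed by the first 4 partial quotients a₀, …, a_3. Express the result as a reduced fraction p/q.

42/5

Compute successive convergents:
a_0 = 8: 8/1
a_1 = 2: 17/2
a_2 = 1: 25/3
a_3 = 1: 42/5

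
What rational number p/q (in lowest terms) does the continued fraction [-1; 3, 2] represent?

a_0 = -1: -1/1
a_1 = 3: -2/3
a_2 = 2: -5/7

-5/7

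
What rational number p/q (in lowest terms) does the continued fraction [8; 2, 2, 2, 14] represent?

Start with 14.
2 + 1/(14/1) = 2 + 1/14 = 29/14
2 + 1/(29/14) = 2 + 14/29 = 72/29
2 + 1/(72/29) = 2 + 29/72 = 173/72
8 + 1/(173/72) = 8 + 72/173 = 1456/173

1456/173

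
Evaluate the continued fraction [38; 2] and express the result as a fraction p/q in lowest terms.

Collapse the nested fraction from the inside out:
Start with 2.
38 + 1/(2/1) = 38 + 1/2 = 77/2

77/2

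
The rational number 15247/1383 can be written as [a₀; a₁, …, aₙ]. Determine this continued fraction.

[11; 40, 1, 2, 11]

⌊15247/1383⌋ = 11, remainder 34
⌊1383/34⌋ = 40, remainder 23
⌊34/23⌋ = 1, remainder 11
⌊23/11⌋ = 2, remainder 1
⌊11/1⌋ = 11, remainder 0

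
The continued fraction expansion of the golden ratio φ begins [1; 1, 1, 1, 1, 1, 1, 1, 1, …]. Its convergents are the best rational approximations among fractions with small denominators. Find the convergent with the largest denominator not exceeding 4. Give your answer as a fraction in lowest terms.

5/3

List convergents until the denominator exceeds the bound:
a_0 = 1: 1/1  (≤ bound)
a_1 = 1: 2/1  (≤ bound)
a_2 = 1: 3/2  (≤ bound)
a_3 = 1: 5/3  (≤ bound)
a_4 = 1: 8/5  (> 4, stop)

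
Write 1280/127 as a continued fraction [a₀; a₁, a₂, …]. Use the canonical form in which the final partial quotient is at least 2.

Run the Euclidean algorithm, recording each quotient:
1280 ÷ 127 → quotient 10, remainder 10
127 ÷ 10 → quotient 12, remainder 7
10 ÷ 7 → quotient 1, remainder 3
7 ÷ 3 → quotient 2, remainder 1
3 ÷ 1 → quotient 3, remainder 0

[10; 12, 1, 2, 3]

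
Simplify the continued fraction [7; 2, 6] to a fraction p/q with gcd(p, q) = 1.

Start with 6.
2 + 1/(6/1) = 2 + 1/6 = 13/6
7 + 1/(13/6) = 7 + 6/13 = 97/13

97/13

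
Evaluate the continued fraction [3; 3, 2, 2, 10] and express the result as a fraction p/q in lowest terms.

583/177

Starting at the tail and folding back:
Start with 10.
2 + 1/(10/1) = 2 + 1/10 = 21/10
2 + 1/(21/10) = 2 + 10/21 = 52/21
3 + 1/(52/21) = 3 + 21/52 = 177/52
3 + 1/(177/52) = 3 + 52/177 = 583/177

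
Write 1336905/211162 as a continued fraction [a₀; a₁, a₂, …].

[6; 3, 51, 3, 4, 12, 1, 7]

1336905 = 6·211162 + 69933, so a_0 = 6
211162 = 3·69933 + 1363, so a_1 = 3
69933 = 51·1363 + 420, so a_2 = 51
1363 = 3·420 + 103, so a_3 = 3
420 = 4·103 + 8, so a_4 = 4
103 = 12·8 + 7, so a_5 = 12
8 = 1·7 + 1, so a_6 = 1
7 = 7·1 + 0, so a_7 = 7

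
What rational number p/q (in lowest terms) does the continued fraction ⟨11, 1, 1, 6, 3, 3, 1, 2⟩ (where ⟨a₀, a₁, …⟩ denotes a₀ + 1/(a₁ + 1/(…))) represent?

5653/490

Collapse the nested fraction from the inside out:
Start with 2.
1 + 1/(2/1) = 1 + 1/2 = 3/2
3 + 1/(3/2) = 3 + 2/3 = 11/3
3 + 1/(11/3) = 3 + 3/11 = 36/11
6 + 1/(36/11) = 6 + 11/36 = 227/36
1 + 1/(227/36) = 1 + 36/227 = 263/227
1 + 1/(263/227) = 1 + 227/263 = 490/263
11 + 1/(490/263) = 11 + 263/490 = 5653/490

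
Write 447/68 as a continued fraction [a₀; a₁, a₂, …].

[6; 1, 1, 2, 1, 9]

447 = 6·68 + 39, so a_0 = 6
68 = 1·39 + 29, so a_1 = 1
39 = 1·29 + 10, so a_2 = 1
29 = 2·10 + 9, so a_3 = 2
10 = 1·9 + 1, so a_4 = 1
9 = 9·1 + 0, so a_5 = 9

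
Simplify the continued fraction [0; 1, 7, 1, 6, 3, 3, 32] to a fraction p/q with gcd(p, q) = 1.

18541/20899

a_0 = 0: 0/1
a_1 = 1: 1/1
a_2 = 7: 7/8
a_3 = 1: 8/9
a_4 = 6: 55/62
a_5 = 3: 173/195
a_6 = 3: 574/647
a_7 = 32: 18541/20899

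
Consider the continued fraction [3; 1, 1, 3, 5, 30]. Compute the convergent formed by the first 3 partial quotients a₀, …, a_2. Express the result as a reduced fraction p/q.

7/2

a_0 = 3: 3/1
a_1 = 1: 4/1
a_2 = 1: 7/2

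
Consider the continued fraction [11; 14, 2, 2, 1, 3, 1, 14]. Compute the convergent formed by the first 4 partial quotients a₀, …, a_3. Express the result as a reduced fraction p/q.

Collapse the nested fraction from the inside out:
Start with 2.
2 + 1/(2/1) = 2 + 1/2 = 5/2
14 + 1/(5/2) = 14 + 2/5 = 72/5
11 + 1/(72/5) = 11 + 5/72 = 797/72

797/72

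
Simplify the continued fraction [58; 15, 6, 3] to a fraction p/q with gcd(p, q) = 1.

Use the convergent recurrence hₖ = aₖ·hₖ₋₁ + hₖ₋₂ (and likewise for the denominators kₖ):
a_0 = 58: 58/1
a_1 = 15: 871/15
a_2 = 6: 5284/91
a_3 = 3: 16723/288

16723/288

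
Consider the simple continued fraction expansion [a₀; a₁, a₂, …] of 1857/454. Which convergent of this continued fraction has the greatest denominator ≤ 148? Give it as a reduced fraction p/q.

589/144

a_0 = 4: 4/1  (≤ bound)
a_1 = 11: 45/11  (≤ bound)
a_2 = 13: 589/144  (≤ bound)
a_3 = 1: 634/155  (> 148, stop)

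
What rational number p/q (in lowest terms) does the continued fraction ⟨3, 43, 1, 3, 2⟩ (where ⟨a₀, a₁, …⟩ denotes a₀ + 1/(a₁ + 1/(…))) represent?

Starting at the tail and folding back:
Start with 2.
3 + 1/(2/1) = 3 + 1/2 = 7/2
1 + 1/(7/2) = 1 + 2/7 = 9/7
43 + 1/(9/7) = 43 + 7/9 = 394/9
3 + 1/(394/9) = 3 + 9/394 = 1191/394

1191/394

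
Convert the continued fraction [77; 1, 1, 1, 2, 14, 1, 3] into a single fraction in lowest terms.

a_0 = 77: 77/1
a_1 = 1: 78/1
a_2 = 1: 155/2
a_3 = 1: 233/3
a_4 = 2: 621/8
a_5 = 14: 8927/115
a_6 = 1: 9548/123
a_7 = 3: 37571/484

37571/484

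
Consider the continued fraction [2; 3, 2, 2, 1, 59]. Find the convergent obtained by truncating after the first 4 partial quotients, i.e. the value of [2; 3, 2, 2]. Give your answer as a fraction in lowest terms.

Starting at the tail and folding back:
Start with 2.
2 + 1/(2/1) = 2 + 1/2 = 5/2
3 + 1/(5/2) = 3 + 2/5 = 17/5
2 + 1/(17/5) = 2 + 5/17 = 39/17

39/17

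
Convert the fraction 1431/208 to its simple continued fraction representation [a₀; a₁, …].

1431 ÷ 208 → quotient 6, remainder 183
208 ÷ 183 → quotient 1, remainder 25
183 ÷ 25 → quotient 7, remainder 8
25 ÷ 8 → quotient 3, remainder 1
8 ÷ 1 → quotient 8, remainder 0

[6; 1, 7, 3, 8]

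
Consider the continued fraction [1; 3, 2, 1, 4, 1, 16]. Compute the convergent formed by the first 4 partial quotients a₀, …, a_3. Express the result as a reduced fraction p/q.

Start with 1.
2 + 1/(1/1) = 2 + 1/1 = 3/1
3 + 1/(3/1) = 3 + 1/3 = 10/3
1 + 1/(10/3) = 1 + 3/10 = 13/10

13/10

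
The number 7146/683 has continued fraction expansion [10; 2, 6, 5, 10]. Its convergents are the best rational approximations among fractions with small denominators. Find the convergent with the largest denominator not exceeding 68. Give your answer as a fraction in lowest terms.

a_0 = 10: 10/1  (≤ bound)
a_1 = 2: 21/2  (≤ bound)
a_2 = 6: 136/13  (≤ bound)
a_3 = 5: 701/67  (≤ bound)
a_4 = 10: 7146/683  (> 68, stop)

701/67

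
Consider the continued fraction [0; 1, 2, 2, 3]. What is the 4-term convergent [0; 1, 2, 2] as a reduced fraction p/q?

5/7

Start with 2.
2 + 1/(2/1) = 2 + 1/2 = 5/2
1 + 1/(5/2) = 1 + 2/5 = 7/5
0 + 1/(7/5) = 0 + 5/7 = 5/7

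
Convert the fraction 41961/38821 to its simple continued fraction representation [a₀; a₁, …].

[1; 12, 2, 1, 3, 31, 2, 4]

⌊41961/38821⌋ = 1, remainder 3140
⌊38821/3140⌋ = 12, remainder 1141
⌊3140/1141⌋ = 2, remainder 858
⌊1141/858⌋ = 1, remainder 283
⌊858/283⌋ = 3, remainder 9
⌊283/9⌋ = 31, remainder 4
⌊9/4⌋ = 2, remainder 1
⌊4/1⌋ = 4, remainder 0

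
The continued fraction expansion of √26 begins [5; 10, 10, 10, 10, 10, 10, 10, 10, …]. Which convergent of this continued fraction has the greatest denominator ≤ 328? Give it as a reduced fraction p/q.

List convergents until the denominator exceeds the bound:
a_0 = 5: 5/1  (≤ bound)
a_1 = 10: 51/10  (≤ bound)
a_2 = 10: 515/101  (≤ bound)
a_3 = 10: 5201/1020  (> 328, stop)

515/101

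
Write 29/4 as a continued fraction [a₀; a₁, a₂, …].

[7; 4]

29 ÷ 4 → quotient 7, remainder 1
4 ÷ 1 → quotient 4, remainder 0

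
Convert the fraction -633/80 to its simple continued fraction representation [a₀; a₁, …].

-633 = -8·80 + 7, so a_0 = -8
80 = 11·7 + 3, so a_1 = 11
7 = 2·3 + 1, so a_2 = 2
3 = 3·1 + 0, so a_3 = 3

[-8; 11, 2, 3]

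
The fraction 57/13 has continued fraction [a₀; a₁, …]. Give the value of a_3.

1

⌊57/13⌋ = 4, remainder 5
⌊13/5⌋ = 2, remainder 3
⌊5/3⌋ = 1, remainder 2
⌊3/2⌋ = 1, remainder 1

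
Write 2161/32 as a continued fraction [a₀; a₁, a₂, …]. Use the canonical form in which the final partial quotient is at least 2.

Apply division with remainder until the remainder is 0:
2161 ÷ 32 → quotient 67, remainder 17
32 ÷ 17 → quotient 1, remainder 15
17 ÷ 15 → quotient 1, remainder 2
15 ÷ 2 → quotient 7, remainder 1
2 ÷ 1 → quotient 2, remainder 0

[67; 1, 1, 7, 2]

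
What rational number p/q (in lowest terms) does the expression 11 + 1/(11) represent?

122/11

a_0 = 11: 11/1
a_1 = 11: 122/11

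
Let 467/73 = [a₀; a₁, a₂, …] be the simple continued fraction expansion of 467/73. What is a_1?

467 ÷ 73 → quotient 6, remainder 29
73 ÷ 29 → quotient 2, remainder 15

2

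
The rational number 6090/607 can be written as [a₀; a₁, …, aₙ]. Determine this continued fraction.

[10; 30, 2, 1, 6]

Repeatedly divide and take the remainder:
6090 = 10·607 + 20, so a_0 = 10
607 = 30·20 + 7, so a_1 = 30
20 = 2·7 + 6, so a_2 = 2
7 = 1·6 + 1, so a_3 = 1
6 = 6·1 + 0, so a_4 = 6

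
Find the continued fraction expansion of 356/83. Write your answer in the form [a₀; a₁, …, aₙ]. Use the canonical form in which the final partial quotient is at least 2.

356 ÷ 83 → quotient 4, remainder 24
83 ÷ 24 → quotient 3, remainder 11
24 ÷ 11 → quotient 2, remainder 2
11 ÷ 2 → quotient 5, remainder 1
2 ÷ 1 → quotient 2, remainder 0

[4; 3, 2, 5, 2]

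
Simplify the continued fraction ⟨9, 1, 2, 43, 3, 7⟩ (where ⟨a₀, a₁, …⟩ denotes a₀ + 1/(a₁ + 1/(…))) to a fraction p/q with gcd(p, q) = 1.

27857/2881

Build up convergents one term at a time:
a_0 = 9: 9/1
a_1 = 1: 10/1
a_2 = 2: 29/3
a_3 = 43: 1257/130
a_4 = 3: 3800/393
a_5 = 7: 27857/2881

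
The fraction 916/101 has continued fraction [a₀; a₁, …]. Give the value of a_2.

2

916 ÷ 101 → quotient 9, remainder 7
101 ÷ 7 → quotient 14, remainder 3
7 ÷ 3 → quotient 2, remainder 1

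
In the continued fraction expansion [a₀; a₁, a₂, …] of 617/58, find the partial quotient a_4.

Apply division with remainder until the remainder is 0:
617 = 10·58 + 37, so a_0 = 10
58 = 1·37 + 21, so a_1 = 1
37 = 1·21 + 16, so a_2 = 1
21 = 1·16 + 5, so a_3 = 1
16 = 3·5 + 1, so a_4 = 3

3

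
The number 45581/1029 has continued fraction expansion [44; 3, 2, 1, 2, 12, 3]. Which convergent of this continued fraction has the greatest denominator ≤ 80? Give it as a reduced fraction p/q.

a_0 = 44: 44/1  (≤ bound)
a_1 = 3: 133/3  (≤ bound)
a_2 = 2: 310/7  (≤ bound)
a_3 = 1: 443/10  (≤ bound)
a_4 = 2: 1196/27  (≤ bound)
a_5 = 12: 14795/334  (> 80, stop)

1196/27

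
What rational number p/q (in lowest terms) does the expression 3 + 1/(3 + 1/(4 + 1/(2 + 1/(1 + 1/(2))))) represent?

Start with 2.
1 + 1/(2/1) = 1 + 1/2 = 3/2
2 + 1/(3/2) = 2 + 2/3 = 8/3
4 + 1/(8/3) = 4 + 3/8 = 35/8
3 + 1/(35/8) = 3 + 8/35 = 113/35
3 + 1/(113/35) = 3 + 35/113 = 374/113

374/113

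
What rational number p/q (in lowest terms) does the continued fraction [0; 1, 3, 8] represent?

25/33

Start with 8.
3 + 1/(8/1) = 3 + 1/8 = 25/8
1 + 1/(25/8) = 1 + 8/25 = 33/25
0 + 1/(33/25) = 0 + 25/33 = 25/33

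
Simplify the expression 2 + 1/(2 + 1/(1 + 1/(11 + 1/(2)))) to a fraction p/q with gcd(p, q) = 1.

171/73

Collapse the nested fraction from the inside out:
Start with 2.
11 + 1/(2/1) = 11 + 1/2 = 23/2
1 + 1/(23/2) = 1 + 2/23 = 25/23
2 + 1/(25/23) = 2 + 23/25 = 73/25
2 + 1/(73/25) = 2 + 25/73 = 171/73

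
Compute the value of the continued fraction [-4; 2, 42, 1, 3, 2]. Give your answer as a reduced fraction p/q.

-2731/779

Use the convergent recurrence hₖ = aₖ·hₖ₋₁ + hₖ₋₂ (and likewise for the denominators kₖ):
a_0 = -4: -4/1
a_1 = 2: -7/2
a_2 = 42: -298/85
a_3 = 1: -305/87
a_4 = 3: -1213/346
a_5 = 2: -2731/779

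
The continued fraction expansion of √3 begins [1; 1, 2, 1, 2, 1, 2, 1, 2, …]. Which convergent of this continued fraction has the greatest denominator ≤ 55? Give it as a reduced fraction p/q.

71/41

List convergents until the denominator exceeds the bound:
a_0 = 1: 1/1  (≤ bound)
a_1 = 1: 2/1  (≤ bound)
a_2 = 2: 5/3  (≤ bound)
a_3 = 1: 7/4  (≤ bound)
a_4 = 2: 19/11  (≤ bound)
a_5 = 1: 26/15  (≤ bound)
a_6 = 2: 71/41  (≤ bound)
a_7 = 1: 97/56  (> 55, stop)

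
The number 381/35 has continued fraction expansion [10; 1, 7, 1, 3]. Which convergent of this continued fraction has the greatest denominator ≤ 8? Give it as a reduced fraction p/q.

List convergents until the denominator exceeds the bound:
a_0 = 10: 10/1  (≤ bound)
a_1 = 1: 11/1  (≤ bound)
a_2 = 7: 87/8  (≤ bound)
a_3 = 1: 98/9  (> 8, stop)

87/8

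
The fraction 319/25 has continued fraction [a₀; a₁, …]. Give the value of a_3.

6

⌊319/25⌋ = 12, remainder 19
⌊25/19⌋ = 1, remainder 6
⌊19/6⌋ = 3, remainder 1
⌊6/1⌋ = 6, remainder 0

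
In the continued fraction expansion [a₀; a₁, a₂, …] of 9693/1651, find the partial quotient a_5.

Run the Euclidean algorithm, recording each quotient:
⌊9693/1651⌋ = 5, remainder 1438
⌊1651/1438⌋ = 1, remainder 213
⌊1438/213⌋ = 6, remainder 160
⌊213/160⌋ = 1, remainder 53
⌊160/53⌋ = 3, remainder 1
⌊53/1⌋ = 53, remainder 0

53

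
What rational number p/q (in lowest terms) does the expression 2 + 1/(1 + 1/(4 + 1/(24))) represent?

339/121

Starting at the tail and folding back:
Start with 24.
4 + 1/(24/1) = 4 + 1/24 = 97/24
1 + 1/(97/24) = 1 + 24/97 = 121/97
2 + 1/(121/97) = 2 + 97/121 = 339/121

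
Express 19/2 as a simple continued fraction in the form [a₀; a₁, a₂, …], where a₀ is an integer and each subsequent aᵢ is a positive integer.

[9; 2]

Apply division with remainder until the remainder is 0:
19 ÷ 2 → quotient 9, remainder 1
2 ÷ 1 → quotient 2, remainder 0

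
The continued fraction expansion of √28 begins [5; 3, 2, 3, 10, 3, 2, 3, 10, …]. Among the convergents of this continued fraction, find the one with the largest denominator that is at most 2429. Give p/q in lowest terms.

9403/1777

a_0 = 5: 5/1  (≤ bound)
a_1 = 3: 16/3  (≤ bound)
a_2 = 2: 37/7  (≤ bound)
a_3 = 3: 127/24  (≤ bound)
a_4 = 10: 1307/247  (≤ bound)
a_5 = 3: 4048/765  (≤ bound)
a_6 = 2: 9403/1777  (≤ bound)
a_7 = 3: 32257/6096  (> 2429, stop)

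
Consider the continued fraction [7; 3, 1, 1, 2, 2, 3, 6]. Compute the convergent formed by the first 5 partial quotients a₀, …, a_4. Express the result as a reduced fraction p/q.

a_0 = 7: 7/1
a_1 = 3: 22/3
a_2 = 1: 29/4
a_3 = 1: 51/7
a_4 = 2: 131/18

131/18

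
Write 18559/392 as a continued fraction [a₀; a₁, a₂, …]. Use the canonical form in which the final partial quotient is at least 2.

[47; 2, 1, 9, 2, 1, 1, 2]

Apply division with remainder until the remainder is 0:
18559 ÷ 392 → quotient 47, remainder 135
392 ÷ 135 → quotient 2, remainder 122
135 ÷ 122 → quotient 1, remainder 13
122 ÷ 13 → quotient 9, remainder 5
13 ÷ 5 → quotient 2, remainder 3
5 ÷ 3 → quotient 1, remainder 2
3 ÷ 2 → quotient 1, remainder 1
2 ÷ 1 → quotient 2, remainder 0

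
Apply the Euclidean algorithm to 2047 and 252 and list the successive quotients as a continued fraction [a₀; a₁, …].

2047 ÷ 252 → quotient 8, remainder 31
252 ÷ 31 → quotient 8, remainder 4
31 ÷ 4 → quotient 7, remainder 3
4 ÷ 3 → quotient 1, remainder 1
3 ÷ 1 → quotient 3, remainder 0

[8; 8, 7, 1, 3]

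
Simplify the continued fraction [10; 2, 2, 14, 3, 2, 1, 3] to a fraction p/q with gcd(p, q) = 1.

28285/2719

a_0 = 10: 10/1
a_1 = 2: 21/2
a_2 = 2: 52/5
a_3 = 14: 749/72
a_4 = 3: 2299/221
a_5 = 2: 5347/514
a_6 = 1: 7646/735
a_7 = 3: 28285/2719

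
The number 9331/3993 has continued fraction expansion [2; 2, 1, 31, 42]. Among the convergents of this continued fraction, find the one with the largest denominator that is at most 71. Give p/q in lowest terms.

List convergents until the denominator exceeds the bound:
a_0 = 2: 2/1  (≤ bound)
a_1 = 2: 5/2  (≤ bound)
a_2 = 1: 7/3  (≤ bound)
a_3 = 31: 222/95  (> 71, stop)

7/3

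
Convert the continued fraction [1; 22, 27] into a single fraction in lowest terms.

622/595

Use the convergent recurrence hₖ = aₖ·hₖ₋₁ + hₖ₋₂ (and likewise for the denominators kₖ):
a_0 = 1: 1/1
a_1 = 22: 23/22
a_2 = 27: 622/595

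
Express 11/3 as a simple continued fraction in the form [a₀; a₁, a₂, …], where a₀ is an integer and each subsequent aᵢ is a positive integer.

Repeatedly divide and take the remainder:
11 = 3·3 + 2, so a_0 = 3
3 = 1·2 + 1, so a_1 = 1
2 = 2·1 + 0, so a_2 = 2

[3; 1, 2]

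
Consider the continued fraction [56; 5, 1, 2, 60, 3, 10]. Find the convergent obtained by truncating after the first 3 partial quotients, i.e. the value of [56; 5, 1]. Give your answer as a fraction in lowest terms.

Use the convergent recurrence hₖ = aₖ·hₖ₋₁ + hₖ₋₂ (and likewise for the denominators kₖ):
a_0 = 56: 56/1
a_1 = 5: 281/5
a_2 = 1: 337/6

337/6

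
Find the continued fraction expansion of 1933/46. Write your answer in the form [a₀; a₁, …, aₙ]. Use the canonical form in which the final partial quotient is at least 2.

[42; 46]

Repeatedly divide and take the remainder:
⌊1933/46⌋ = 42, remainder 1
⌊46/1⌋ = 46, remainder 0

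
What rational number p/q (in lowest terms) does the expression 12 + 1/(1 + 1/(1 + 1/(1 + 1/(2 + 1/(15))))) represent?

Work from the innermost term outward:
Start with 15.
2 + 1/(15/1) = 2 + 1/15 = 31/15
1 + 1/(31/15) = 1 + 15/31 = 46/31
1 + 1/(46/31) = 1 + 31/46 = 77/46
1 + 1/(77/46) = 1 + 46/77 = 123/77
12 + 1/(123/77) = 12 + 77/123 = 1553/123

1553/123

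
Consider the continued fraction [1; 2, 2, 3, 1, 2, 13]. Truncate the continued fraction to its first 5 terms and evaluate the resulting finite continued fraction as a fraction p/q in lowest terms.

31/22

Use the convergent recurrence hₖ = aₖ·hₖ₋₁ + hₖ₋₂ (and likewise for the denominators kₖ):
a_0 = 1: 1/1
a_1 = 2: 3/2
a_2 = 2: 7/5
a_3 = 3: 24/17
a_4 = 1: 31/22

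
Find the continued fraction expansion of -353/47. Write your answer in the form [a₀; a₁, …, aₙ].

[-8; 2, 23]

Apply division with remainder until the remainder is 0:
⌊-353/47⌋ = -8, remainder 23
⌊47/23⌋ = 2, remainder 1
⌊23/1⌋ = 23, remainder 0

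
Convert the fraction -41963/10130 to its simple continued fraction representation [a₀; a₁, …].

[-5; 1, 6, 49, 1, 3, 7]

⌊-41963/10130⌋ = -5, remainder 8687
⌊10130/8687⌋ = 1, remainder 1443
⌊8687/1443⌋ = 6, remainder 29
⌊1443/29⌋ = 49, remainder 22
⌊29/22⌋ = 1, remainder 7
⌊22/7⌋ = 3, remainder 1
⌊7/1⌋ = 7, remainder 0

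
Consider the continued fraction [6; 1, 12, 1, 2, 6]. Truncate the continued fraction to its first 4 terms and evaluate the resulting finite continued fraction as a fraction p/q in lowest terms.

97/14

Use the convergent recurrence hₖ = aₖ·hₖ₋₁ + hₖ₋₂ (and likewise for the denominators kₖ):
a_0 = 6: 6/1
a_1 = 1: 7/1
a_2 = 12: 90/13
a_3 = 1: 97/14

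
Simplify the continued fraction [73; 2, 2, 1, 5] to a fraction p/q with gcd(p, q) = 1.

2937/40

a_0 = 73: 73/1
a_1 = 2: 147/2
a_2 = 2: 367/5
a_3 = 1: 514/7
a_4 = 5: 2937/40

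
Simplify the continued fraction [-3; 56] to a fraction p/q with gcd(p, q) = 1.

-167/56

a_0 = -3: -3/1
a_1 = 56: -167/56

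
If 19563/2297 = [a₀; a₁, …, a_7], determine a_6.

2

19563 ÷ 2297 → quotient 8, remainder 1187
2297 ÷ 1187 → quotient 1, remainder 1110
1187 ÷ 1110 → quotient 1, remainder 77
1110 ÷ 77 → quotient 14, remainder 32
77 ÷ 32 → quotient 2, remainder 13
32 ÷ 13 → quotient 2, remainder 6
13 ÷ 6 → quotient 2, remainder 1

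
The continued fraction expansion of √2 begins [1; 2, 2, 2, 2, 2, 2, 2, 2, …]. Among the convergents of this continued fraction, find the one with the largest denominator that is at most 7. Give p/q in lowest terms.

7/5

List convergents until the denominator exceeds the bound:
a_0 = 1: 1/1  (≤ bound)
a_1 = 2: 3/2  (≤ bound)
a_2 = 2: 7/5  (≤ bound)
a_3 = 2: 17/12  (> 7, stop)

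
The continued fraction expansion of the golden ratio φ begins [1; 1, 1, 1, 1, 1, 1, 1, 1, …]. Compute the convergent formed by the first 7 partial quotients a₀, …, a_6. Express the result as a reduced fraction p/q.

21/13

Build up convergents one term at a time:
a_0 = 1: 1/1
a_1 = 1: 2/1
a_2 = 1: 3/2
a_3 = 1: 5/3
a_4 = 1: 8/5
a_5 = 1: 13/8
a_6 = 1: 21/13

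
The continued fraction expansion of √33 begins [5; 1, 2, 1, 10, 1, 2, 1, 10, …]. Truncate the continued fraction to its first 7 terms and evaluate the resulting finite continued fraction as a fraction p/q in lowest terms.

Work from the innermost term outward:
Start with 2.
1 + 1/(2/1) = 1 + 1/2 = 3/2
10 + 1/(3/2) = 10 + 2/3 = 32/3
1 + 1/(32/3) = 1 + 3/32 = 35/32
2 + 1/(35/32) = 2 + 32/35 = 102/35
1 + 1/(102/35) = 1 + 35/102 = 137/102
5 + 1/(137/102) = 5 + 102/137 = 787/137

787/137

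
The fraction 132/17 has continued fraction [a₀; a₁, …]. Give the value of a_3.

4

⌊132/17⌋ = 7, remainder 13
⌊17/13⌋ = 1, remainder 4
⌊13/4⌋ = 3, remainder 1
⌊4/1⌋ = 4, remainder 0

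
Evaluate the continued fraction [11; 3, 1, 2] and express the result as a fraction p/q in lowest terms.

Use the convergent recurrence hₖ = aₖ·hₖ₋₁ + hₖ₋₂ (and likewise for the denominators kₖ):
a_0 = 11: 11/1
a_1 = 3: 34/3
a_2 = 1: 45/4
a_3 = 2: 124/11

124/11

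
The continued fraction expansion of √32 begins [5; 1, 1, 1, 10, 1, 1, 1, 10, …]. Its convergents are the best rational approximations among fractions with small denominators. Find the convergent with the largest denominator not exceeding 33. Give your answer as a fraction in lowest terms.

a_0 = 5: 5/1  (≤ bound)
a_1 = 1: 6/1  (≤ bound)
a_2 = 1: 11/2  (≤ bound)
a_3 = 1: 17/3  (≤ bound)
a_4 = 10: 181/32  (≤ bound)
a_5 = 1: 198/35  (> 33, stop)

181/32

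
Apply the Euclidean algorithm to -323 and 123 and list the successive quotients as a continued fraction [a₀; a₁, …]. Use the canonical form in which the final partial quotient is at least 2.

-323 ÷ 123 → quotient -3, remainder 46
123 ÷ 46 → quotient 2, remainder 31
46 ÷ 31 → quotient 1, remainder 15
31 ÷ 15 → quotient 2, remainder 1
15 ÷ 1 → quotient 15, remainder 0

[-3; 2, 1, 2, 15]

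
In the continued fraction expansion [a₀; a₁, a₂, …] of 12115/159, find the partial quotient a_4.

3

Apply division with remainder until the remainder is 0:
12115 = 76·159 + 31, so a_0 = 76
159 = 5·31 + 4, so a_1 = 5
31 = 7·4 + 3, so a_2 = 7
4 = 1·3 + 1, so a_3 = 1
3 = 3·1 + 0, so a_4 = 3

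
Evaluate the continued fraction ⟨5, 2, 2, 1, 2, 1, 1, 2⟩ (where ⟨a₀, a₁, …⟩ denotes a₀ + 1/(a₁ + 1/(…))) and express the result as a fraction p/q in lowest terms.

Start with 2.
1 + 1/(2/1) = 1 + 1/2 = 3/2
1 + 1/(3/2) = 1 + 2/3 = 5/3
2 + 1/(5/3) = 2 + 3/5 = 13/5
1 + 1/(13/5) = 1 + 5/13 = 18/13
2 + 1/(18/13) = 2 + 13/18 = 49/18
2 + 1/(49/18) = 2 + 18/49 = 116/49
5 + 1/(116/49) = 5 + 49/116 = 629/116

629/116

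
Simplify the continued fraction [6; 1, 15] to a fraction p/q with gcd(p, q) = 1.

a_0 = 6: 6/1
a_1 = 1: 7/1
a_2 = 15: 111/16

111/16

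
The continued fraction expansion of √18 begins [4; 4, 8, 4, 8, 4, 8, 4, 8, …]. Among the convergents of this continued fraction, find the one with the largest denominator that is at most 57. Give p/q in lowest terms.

140/33

List convergents until the denominator exceeds the bound:
a_0 = 4: 4/1  (≤ bound)
a_1 = 4: 17/4  (≤ bound)
a_2 = 8: 140/33  (≤ bound)
a_3 = 4: 577/136  (> 57, stop)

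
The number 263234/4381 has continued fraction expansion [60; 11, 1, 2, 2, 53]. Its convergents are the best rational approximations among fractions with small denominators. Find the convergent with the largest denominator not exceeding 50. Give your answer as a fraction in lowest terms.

2103/35

a_0 = 60: 60/1  (≤ bound)
a_1 = 11: 661/11  (≤ bound)
a_2 = 1: 721/12  (≤ bound)
a_3 = 2: 2103/35  (≤ bound)
a_4 = 2: 4927/82  (> 50, stop)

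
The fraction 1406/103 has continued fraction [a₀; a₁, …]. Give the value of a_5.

1406 ÷ 103 → quotient 13, remainder 67
103 ÷ 67 → quotient 1, remainder 36
67 ÷ 36 → quotient 1, remainder 31
36 ÷ 31 → quotient 1, remainder 5
31 ÷ 5 → quotient 6, remainder 1
5 ÷ 1 → quotient 5, remainder 0

5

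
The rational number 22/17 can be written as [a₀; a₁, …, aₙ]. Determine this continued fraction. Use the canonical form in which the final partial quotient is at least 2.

[1; 3, 2, 2]

22 = 1·17 + 5, so a_0 = 1
17 = 3·5 + 2, so a_1 = 3
5 = 2·2 + 1, so a_2 = 2
2 = 2·1 + 0, so a_3 = 2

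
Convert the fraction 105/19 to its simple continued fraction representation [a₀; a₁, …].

Run the Euclidean algorithm, recording each quotient:
105 = 5·19 + 10, so a_0 = 5
19 = 1·10 + 9, so a_1 = 1
10 = 1·9 + 1, so a_2 = 1
9 = 9·1 + 0, so a_3 = 9

[5; 1, 1, 9]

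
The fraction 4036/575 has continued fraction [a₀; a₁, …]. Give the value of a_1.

52

Repeatedly divide and take the remainder:
4036 ÷ 575 → quotient 7, remainder 11
575 ÷ 11 → quotient 52, remainder 3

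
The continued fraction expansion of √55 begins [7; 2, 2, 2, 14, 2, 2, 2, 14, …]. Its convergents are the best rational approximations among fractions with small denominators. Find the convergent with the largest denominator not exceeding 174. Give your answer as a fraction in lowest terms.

a_0 = 7: 7/1  (≤ bound)
a_1 = 2: 15/2  (≤ bound)
a_2 = 2: 37/5  (≤ bound)
a_3 = 2: 89/12  (≤ bound)
a_4 = 14: 1283/173  (≤ bound)
a_5 = 2: 2655/358  (> 174, stop)

1283/173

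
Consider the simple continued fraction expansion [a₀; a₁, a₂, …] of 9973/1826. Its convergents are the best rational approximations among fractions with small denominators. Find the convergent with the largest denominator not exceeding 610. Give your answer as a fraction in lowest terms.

List convergents until the denominator exceeds the bound:
a_0 = 5: 5/1  (≤ bound)
a_1 = 2: 11/2  (≤ bound)
a_2 = 6: 71/13  (≤ bound)
a_3 = 46: 3277/600  (≤ bound)
a_4 = 1: 3348/613  (> 610, stop)

3277/600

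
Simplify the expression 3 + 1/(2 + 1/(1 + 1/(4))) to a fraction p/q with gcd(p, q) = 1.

Compute successive convergents:
a_0 = 3: 3/1
a_1 = 2: 7/2
a_2 = 1: 10/3
a_3 = 4: 47/14

47/14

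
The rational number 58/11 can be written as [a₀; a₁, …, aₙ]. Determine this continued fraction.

Apply division with remainder until the remainder is 0:
58 = 5·11 + 3, so a_0 = 5
11 = 3·3 + 2, so a_1 = 3
3 = 1·2 + 1, so a_2 = 1
2 = 2·1 + 0, so a_3 = 2

[5; 3, 1, 2]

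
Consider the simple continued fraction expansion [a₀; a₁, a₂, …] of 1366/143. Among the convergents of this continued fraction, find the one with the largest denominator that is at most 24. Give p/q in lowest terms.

List convergents until the denominator exceeds the bound:
a_0 = 9: 9/1  (≤ bound)
a_1 = 1: 10/1  (≤ bound)
a_2 = 1: 19/2  (≤ bound)
a_3 = 4: 86/9  (≤ bound)
a_4 = 3: 277/29  (> 24, stop)

86/9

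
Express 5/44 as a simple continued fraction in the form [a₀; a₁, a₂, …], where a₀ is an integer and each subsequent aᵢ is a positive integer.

[0; 8, 1, 4]

⌊5/44⌋ = 0, remainder 5
⌊44/5⌋ = 8, remainder 4
⌊5/4⌋ = 1, remainder 1
⌊4/1⌋ = 4, remainder 0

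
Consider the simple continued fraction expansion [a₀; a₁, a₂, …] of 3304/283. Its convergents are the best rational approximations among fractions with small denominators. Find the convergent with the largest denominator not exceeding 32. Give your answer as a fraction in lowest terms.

List convergents until the denominator exceeds the bound:
a_0 = 11: 11/1  (≤ bound)
a_1 = 1: 12/1  (≤ bound)
a_2 = 2: 35/3  (≤ bound)
a_3 = 13: 467/40  (> 32, stop)

35/3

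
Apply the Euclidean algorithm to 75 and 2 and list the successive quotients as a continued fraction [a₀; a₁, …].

[37; 2]

Repeatedly divide and take the remainder:
⌊75/2⌋ = 37, remainder 1
⌊2/1⌋ = 2, remainder 0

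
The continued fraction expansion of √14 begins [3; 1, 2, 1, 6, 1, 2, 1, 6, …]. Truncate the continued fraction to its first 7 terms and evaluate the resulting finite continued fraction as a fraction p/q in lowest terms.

Start with 2.
1 + 1/(2/1) = 1 + 1/2 = 3/2
6 + 1/(3/2) = 6 + 2/3 = 20/3
1 + 1/(20/3) = 1 + 3/20 = 23/20
2 + 1/(23/20) = 2 + 20/23 = 66/23
1 + 1/(66/23) = 1 + 23/66 = 89/66
3 + 1/(89/66) = 3 + 66/89 = 333/89

333/89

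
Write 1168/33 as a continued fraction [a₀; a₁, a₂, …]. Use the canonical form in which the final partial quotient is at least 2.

Run the Euclidean algorithm, recording each quotient:
1168 ÷ 33 → quotient 35, remainder 13
33 ÷ 13 → quotient 2, remainder 7
13 ÷ 7 → quotient 1, remainder 6
7 ÷ 6 → quotient 1, remainder 1
6 ÷ 1 → quotient 6, remainder 0

[35; 2, 1, 1, 6]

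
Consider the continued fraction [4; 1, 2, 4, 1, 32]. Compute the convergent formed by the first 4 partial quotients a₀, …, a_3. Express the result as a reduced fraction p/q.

a_0 = 4: 4/1
a_1 = 1: 5/1
a_2 = 2: 14/3
a_3 = 4: 61/13

61/13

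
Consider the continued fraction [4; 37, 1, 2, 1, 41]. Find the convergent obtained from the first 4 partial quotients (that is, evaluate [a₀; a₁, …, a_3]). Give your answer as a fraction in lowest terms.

455/113

Start with 2.
1 + 1/(2/1) = 1 + 1/2 = 3/2
37 + 1/(3/2) = 37 + 2/3 = 113/3
4 + 1/(113/3) = 4 + 3/113 = 455/113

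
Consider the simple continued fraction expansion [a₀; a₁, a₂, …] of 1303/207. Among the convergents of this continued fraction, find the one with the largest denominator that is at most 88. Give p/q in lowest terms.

a_0 = 6: 6/1  (≤ bound)
a_1 = 3: 19/3  (≤ bound)
a_2 = 2: 44/7  (≤ bound)
a_3 = 1: 63/10  (≤ bound)
a_4 = 1: 107/17  (≤ bound)
a_5 = 5: 598/95  (> 88, stop)

107/17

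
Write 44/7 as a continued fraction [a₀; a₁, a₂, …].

[6; 3, 2]

44 ÷ 7 → quotient 6, remainder 2
7 ÷ 2 → quotient 3, remainder 1
2 ÷ 1 → quotient 2, remainder 0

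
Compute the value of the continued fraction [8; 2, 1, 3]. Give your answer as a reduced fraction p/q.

a_0 = 8: 8/1
a_1 = 2: 17/2
a_2 = 1: 25/3
a_3 = 3: 92/11

92/11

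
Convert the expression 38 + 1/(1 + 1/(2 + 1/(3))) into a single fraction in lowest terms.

387/10

Compute successive convergents:
a_0 = 38: 38/1
a_1 = 1: 39/1
a_2 = 2: 116/3
a_3 = 3: 387/10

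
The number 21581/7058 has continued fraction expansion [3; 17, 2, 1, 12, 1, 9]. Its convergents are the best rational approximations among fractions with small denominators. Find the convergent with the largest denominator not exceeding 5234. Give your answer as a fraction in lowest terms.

2174/711

List convergents until the denominator exceeds the bound:
a_0 = 3: 3/1  (≤ bound)
a_1 = 17: 52/17  (≤ bound)
a_2 = 2: 107/35  (≤ bound)
a_3 = 1: 159/52  (≤ bound)
a_4 = 12: 2015/659  (≤ bound)
a_5 = 1: 2174/711  (≤ bound)
a_6 = 9: 21581/7058  (> 5234, stop)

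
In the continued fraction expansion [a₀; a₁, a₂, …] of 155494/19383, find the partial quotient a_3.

Apply division with remainder until the remainder is 0:
⌊155494/19383⌋ = 8, remainder 430
⌊19383/430⌋ = 45, remainder 33
⌊430/33⌋ = 13, remainder 1
⌊33/1⌋ = 33, remainder 0

33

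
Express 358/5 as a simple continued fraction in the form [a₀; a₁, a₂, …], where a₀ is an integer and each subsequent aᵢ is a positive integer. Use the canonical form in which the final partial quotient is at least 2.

358 = 71·5 + 3, so a_0 = 71
5 = 1·3 + 2, so a_1 = 1
3 = 1·2 + 1, so a_2 = 1
2 = 2·1 + 0, so a_3 = 2

[71; 1, 1, 2]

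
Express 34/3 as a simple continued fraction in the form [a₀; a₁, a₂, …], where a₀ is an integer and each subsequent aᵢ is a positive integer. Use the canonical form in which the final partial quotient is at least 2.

Repeatedly divide and take the remainder:
⌊34/3⌋ = 11, remainder 1
⌊3/1⌋ = 3, remainder 0

[11; 3]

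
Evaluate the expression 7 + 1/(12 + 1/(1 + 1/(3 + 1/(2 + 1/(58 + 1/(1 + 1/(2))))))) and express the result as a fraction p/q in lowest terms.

Work from the innermost term outward:
Start with 2.
1 + 1/(2/1) = 1 + 1/2 = 3/2
58 + 1/(3/2) = 58 + 2/3 = 176/3
2 + 1/(176/3) = 2 + 3/176 = 355/176
3 + 1/(355/176) = 3 + 176/355 = 1241/355
1 + 1/(1241/355) = 1 + 355/1241 = 1596/1241
12 + 1/(1596/1241) = 12 + 1241/1596 = 20393/1596
7 + 1/(20393/1596) = 7 + 1596/20393 = 144347/20393

144347/20393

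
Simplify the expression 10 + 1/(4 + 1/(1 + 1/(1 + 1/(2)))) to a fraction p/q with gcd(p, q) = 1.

235/23

a_0 = 10: 10/1
a_1 = 4: 41/4
a_2 = 1: 51/5
a_3 = 1: 92/9
a_4 = 2: 235/23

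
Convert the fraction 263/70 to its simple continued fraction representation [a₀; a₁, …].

[3; 1, 3, 8, 2]

263 ÷ 70 → quotient 3, remainder 53
70 ÷ 53 → quotient 1, remainder 17
53 ÷ 17 → quotient 3, remainder 2
17 ÷ 2 → quotient 8, remainder 1
2 ÷ 1 → quotient 2, remainder 0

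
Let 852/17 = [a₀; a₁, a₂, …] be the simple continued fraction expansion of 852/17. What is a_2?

Repeatedly divide and take the remainder:
852 = 50·17 + 2, so a_0 = 50
17 = 8·2 + 1, so a_1 = 8
2 = 2·1 + 0, so a_2 = 2

2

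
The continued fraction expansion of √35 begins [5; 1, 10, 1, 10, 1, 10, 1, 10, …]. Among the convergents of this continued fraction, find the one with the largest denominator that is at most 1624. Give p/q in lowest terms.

9235/1561

a_0 = 5: 5/1  (≤ bound)
a_1 = 1: 6/1  (≤ bound)
a_2 = 10: 65/11  (≤ bound)
a_3 = 1: 71/12  (≤ bound)
a_4 = 10: 775/131  (≤ bound)
a_5 = 1: 846/143  (≤ bound)
a_6 = 10: 9235/1561  (≤ bound)
a_7 = 1: 10081/1704  (> 1624, stop)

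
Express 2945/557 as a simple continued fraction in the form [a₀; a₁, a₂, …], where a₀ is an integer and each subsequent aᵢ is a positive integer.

[5; 3, 2, 12, 1, 5]

⌊2945/557⌋ = 5, remainder 160
⌊557/160⌋ = 3, remainder 77
⌊160/77⌋ = 2, remainder 6
⌊77/6⌋ = 12, remainder 5
⌊6/5⌋ = 1, remainder 1
⌊5/1⌋ = 5, remainder 0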